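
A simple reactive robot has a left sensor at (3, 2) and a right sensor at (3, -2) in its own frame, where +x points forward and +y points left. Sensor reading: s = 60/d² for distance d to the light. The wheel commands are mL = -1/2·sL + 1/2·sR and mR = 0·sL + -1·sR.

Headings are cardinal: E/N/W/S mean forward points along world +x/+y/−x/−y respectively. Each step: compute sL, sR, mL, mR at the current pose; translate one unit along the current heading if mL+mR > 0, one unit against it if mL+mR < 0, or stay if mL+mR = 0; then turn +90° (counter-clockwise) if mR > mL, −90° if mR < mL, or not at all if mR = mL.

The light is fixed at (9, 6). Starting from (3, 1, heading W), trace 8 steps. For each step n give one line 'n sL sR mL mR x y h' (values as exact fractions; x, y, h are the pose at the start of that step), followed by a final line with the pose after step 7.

n=0: pose=(3,1,W); sL=6/13, sR=2/3; mL=4/39, mR=-2/3; mL+mR=-22/39 → advance -1; mR−mL=-10/13 → turn -1·90°
n=1: pose=(4,1,N); sL=60/53, sR=60/13; mL=1200/689, mR=-60/13; mL+mR=-1980/689 → advance -1; mR−mL=-4380/689 → turn -1·90°
n=2: pose=(4,0,E); sL=3, sR=15/17; mL=-18/17, mR=-15/17; mL+mR=-33/17 → advance -1; mR−mL=3/17 → turn +1·90°
n=3: pose=(3,0,N); sL=60/73, sR=12/5; mL=288/365, mR=-12/5; mL+mR=-588/365 → advance -1; mR−mL=-1164/365 → turn -1·90°
n=4: pose=(3,-1,E); sL=30/17, sR=2/3; mL=-28/51, mR=-2/3; mL+mR=-62/51 → advance -1; mR−mL=-2/17 → turn -1·90°
n=5: pose=(2,-1,S); sL=12/25, sR=60/181; mL=-336/4525, mR=-60/181; mL+mR=-1836/4525 → advance -1; mR−mL=-1164/4525 → turn -1·90°
n=6: pose=(2,0,W); sL=15/41, sR=15/29; mL=90/1189, mR=-15/29; mL+mR=-525/1189 → advance -1; mR−mL=-705/1189 → turn -1·90°
n=7: pose=(3,0,N); sL=60/73, sR=12/5; mL=288/365, mR=-12/5; mL+mR=-588/365 → advance -1; mR−mL=-1164/365 → turn -1·90°

0 6/13 2/3 4/39 -2/3 3 1 W
1 60/53 60/13 1200/689 -60/13 4 1 N
2 3 15/17 -18/17 -15/17 4 0 E
3 60/73 12/5 288/365 -12/5 3 0 N
4 30/17 2/3 -28/51 -2/3 3 -1 E
5 12/25 60/181 -336/4525 -60/181 2 -1 S
6 15/41 15/29 90/1189 -15/29 2 0 W
7 60/73 12/5 288/365 -12/5 3 0 N
final 3 -1 E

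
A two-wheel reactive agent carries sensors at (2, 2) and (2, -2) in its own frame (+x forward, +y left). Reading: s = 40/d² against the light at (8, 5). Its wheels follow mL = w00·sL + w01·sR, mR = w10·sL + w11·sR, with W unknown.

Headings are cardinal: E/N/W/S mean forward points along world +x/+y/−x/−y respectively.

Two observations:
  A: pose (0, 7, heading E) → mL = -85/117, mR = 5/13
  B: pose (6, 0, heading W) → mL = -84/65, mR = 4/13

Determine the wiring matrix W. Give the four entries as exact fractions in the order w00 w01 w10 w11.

1/2 -1 1/2 0

obs A: pose=(0,7,E) → sL=10/13, sR=10/9, mL=-85/117, mR=5/13
obs B: pose=(6,0,W) → sL=8/13, sR=8/5, mL=-84/65, mR=4/13
sensor matrix S = [[10/13, 10/9], [8/13, 8/5]]; det S = 64/117
solve [mL_A; mL_B] = S·[w00; w01] and [mR_A; mR_B] = S·[w10; w11]:
  w00 = 1/2, w01 = -1, w10 = 1/2, w11 = 0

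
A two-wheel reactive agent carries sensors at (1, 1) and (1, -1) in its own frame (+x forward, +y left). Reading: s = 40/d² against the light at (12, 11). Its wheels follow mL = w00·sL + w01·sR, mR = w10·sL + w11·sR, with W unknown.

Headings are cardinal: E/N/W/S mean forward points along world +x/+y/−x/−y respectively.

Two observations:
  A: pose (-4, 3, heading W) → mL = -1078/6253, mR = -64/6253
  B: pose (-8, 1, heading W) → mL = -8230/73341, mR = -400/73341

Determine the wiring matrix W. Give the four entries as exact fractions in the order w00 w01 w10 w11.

-1/2 -1 1 -1

obs A: pose=(-4,3,W) → sL=4/37, sR=20/169, mL=-1078/6253, mR=-64/6253
obs B: pose=(-8,1,W) → sL=20/281, sR=20/261, mL=-8230/73341, mR=-400/73341
sensor matrix S = [[4/37, 20/169], [20/281, 20/261]]; det S = -63680/458601273
solve [mL_A; mL_B] = S·[w00; w01] and [mR_A; mR_B] = S·[w10; w11]:
  w00 = -1/2, w01 = -1, w10 = 1, w11 = -1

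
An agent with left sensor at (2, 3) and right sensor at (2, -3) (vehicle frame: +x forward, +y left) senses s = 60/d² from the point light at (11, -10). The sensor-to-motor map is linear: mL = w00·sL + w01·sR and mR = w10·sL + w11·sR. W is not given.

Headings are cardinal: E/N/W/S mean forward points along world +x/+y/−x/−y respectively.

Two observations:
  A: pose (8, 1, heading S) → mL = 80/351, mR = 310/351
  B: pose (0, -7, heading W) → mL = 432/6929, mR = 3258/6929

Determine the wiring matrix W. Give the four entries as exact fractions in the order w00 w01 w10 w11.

1 -1 1/2 1

obs A: pose=(8,1,S) → sL=20/27, sR=20/39, mL=80/351, mR=310/351
obs B: pose=(0,-7,W) → sL=60/169, sR=12/41, mL=432/6929, mR=3258/6929
sensor matrix S = [[20/27, 20/39], [60/169, 12/41]]; det S = 28160/810693
solve [mL_A; mL_B] = S·[w00; w01] and [mR_A; mR_B] = S·[w10; w11]:
  w00 = 1, w01 = -1, w10 = 1/2, w11 = 1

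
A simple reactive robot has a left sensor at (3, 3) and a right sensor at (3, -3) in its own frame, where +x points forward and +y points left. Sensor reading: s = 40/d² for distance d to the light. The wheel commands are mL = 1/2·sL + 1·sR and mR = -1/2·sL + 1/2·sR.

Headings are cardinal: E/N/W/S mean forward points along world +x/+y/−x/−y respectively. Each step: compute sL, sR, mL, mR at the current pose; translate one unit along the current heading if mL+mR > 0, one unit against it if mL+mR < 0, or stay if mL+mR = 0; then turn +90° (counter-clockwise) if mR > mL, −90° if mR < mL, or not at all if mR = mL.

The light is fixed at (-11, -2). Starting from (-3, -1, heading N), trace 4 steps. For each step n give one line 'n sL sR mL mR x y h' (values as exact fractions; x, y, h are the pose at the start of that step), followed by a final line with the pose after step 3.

n=0: pose=(-3,-1,N); sL=40/41, sR=40/137; mL=4380/5617, mR=-1920/5617; mL+mR=60/137 → advance +1; mR−mL=-6300/5617 → turn -1·90°
n=1: pose=(-3,0,E); sL=20/73, sR=20/61; mL=2070/4453, mR=120/4453; mL+mR=30/61 → advance +1; mR−mL=-1950/4453 → turn -1·90°
n=2: pose=(-2,0,S); sL=8/29, sR=40/37; mL=1308/1073, mR=432/1073; mL+mR=60/37 → advance +1; mR−mL=-876/1073 → turn -1·90°
n=3: pose=(-2,-1,W); sL=1, sR=10/13; mL=33/26, mR=-3/26; mL+mR=15/13 → advance +1; mR−mL=-18/13 → turn -1·90°

0 40/41 40/137 4380/5617 -1920/5617 -3 -1 N
1 20/73 20/61 2070/4453 120/4453 -3 0 E
2 8/29 40/37 1308/1073 432/1073 -2 0 S
3 1 10/13 33/26 -3/26 -2 -1 W
final -3 -1 N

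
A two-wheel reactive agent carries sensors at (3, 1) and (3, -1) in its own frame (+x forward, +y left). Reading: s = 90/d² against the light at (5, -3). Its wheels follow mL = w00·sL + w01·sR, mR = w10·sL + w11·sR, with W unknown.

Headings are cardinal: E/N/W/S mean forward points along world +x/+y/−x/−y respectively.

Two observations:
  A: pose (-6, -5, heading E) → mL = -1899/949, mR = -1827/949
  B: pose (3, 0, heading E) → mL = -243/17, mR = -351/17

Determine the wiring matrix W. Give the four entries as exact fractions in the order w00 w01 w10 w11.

-1 -1/2 -1/2 -1

obs A: pose=(-6,-5,E) → sL=18/13, sR=90/73, mL=-1899/949, mR=-1827/949
obs B: pose=(3,0,E) → sL=90/17, sR=18, mL=-243/17, mR=-351/17
sensor matrix S = [[18/13, 90/73], [90/17, 18]]; det S = 296784/16133
solve [mL_A; mL_B] = S·[w00; w01] and [mR_A; mR_B] = S·[w10; w11]:
  w00 = -1, w01 = -1/2, w10 = -1/2, w11 = -1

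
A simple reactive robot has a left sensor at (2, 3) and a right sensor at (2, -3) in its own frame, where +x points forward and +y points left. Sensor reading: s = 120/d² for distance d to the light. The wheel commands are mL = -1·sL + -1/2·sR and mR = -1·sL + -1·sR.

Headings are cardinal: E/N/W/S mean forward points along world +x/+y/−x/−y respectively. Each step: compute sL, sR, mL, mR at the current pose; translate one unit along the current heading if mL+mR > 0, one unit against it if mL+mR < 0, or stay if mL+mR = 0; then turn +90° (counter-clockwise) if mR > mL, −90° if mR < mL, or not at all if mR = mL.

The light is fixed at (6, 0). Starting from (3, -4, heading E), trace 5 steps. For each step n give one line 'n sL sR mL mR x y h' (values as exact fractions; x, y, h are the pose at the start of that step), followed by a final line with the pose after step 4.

n=0: pose=(3,-4,E); sL=60, sR=12/5; mL=-306/5, mR=-312/5; mL+mR=-618/5 → advance -1; mR−mL=-6/5 → turn -1·90°
n=1: pose=(2,-4,S); sL=120/37, sR=24/17; mL=-2484/629, mR=-2928/629; mL+mR=-5412/629 → advance -1; mR−mL=-12/17 → turn -1·90°
n=2: pose=(2,-3,W); sL=5/3, sR=10/3; mL=-10/3, mR=-5; mL+mR=-25/3 → advance -1; mR−mL=-5/3 → turn -1·90°
n=3: pose=(3,-3,N); sL=120/37, sR=120; mL=-2340/37, mR=-4560/37; mL+mR=-6900/37 → advance -1; mR−mL=-60 → turn -1·90°
n=4: pose=(3,-4,E); sL=60, sR=12/5; mL=-306/5, mR=-312/5; mL+mR=-618/5 → advance -1; mR−mL=-6/5 → turn -1·90°

0 60 12/5 -306/5 -312/5 3 -4 E
1 120/37 24/17 -2484/629 -2928/629 2 -4 S
2 5/3 10/3 -10/3 -5 2 -3 W
3 120/37 120 -2340/37 -4560/37 3 -3 N
4 60 12/5 -306/5 -312/5 3 -4 E
final 2 -4 S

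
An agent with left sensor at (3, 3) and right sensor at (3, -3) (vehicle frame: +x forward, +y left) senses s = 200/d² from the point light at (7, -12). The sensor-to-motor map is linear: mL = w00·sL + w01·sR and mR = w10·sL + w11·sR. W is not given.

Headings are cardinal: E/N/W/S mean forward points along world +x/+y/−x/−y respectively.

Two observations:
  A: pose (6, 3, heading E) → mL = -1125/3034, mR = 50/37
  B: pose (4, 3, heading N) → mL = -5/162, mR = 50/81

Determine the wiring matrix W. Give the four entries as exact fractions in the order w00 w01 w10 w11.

obs A: pose=(6,3,E) → sL=25/41, sR=50/37, mL=-1125/3034, mR=50/37
obs B: pose=(4,3,N) → sL=5/9, sR=50/81, mL=-5/162, mR=50/81
sensor matrix S = [[25/41, 50/37], [5/9, 50/81]]; det S = -46000/122877
solve [mL_A; mL_B] = S·[w00; w01] and [mR_A; mR_B] = S·[w10; w11]:
  w00 = 1/2, w01 = -1/2, w10 = 0, w11 = 1

1/2 -1/2 0 1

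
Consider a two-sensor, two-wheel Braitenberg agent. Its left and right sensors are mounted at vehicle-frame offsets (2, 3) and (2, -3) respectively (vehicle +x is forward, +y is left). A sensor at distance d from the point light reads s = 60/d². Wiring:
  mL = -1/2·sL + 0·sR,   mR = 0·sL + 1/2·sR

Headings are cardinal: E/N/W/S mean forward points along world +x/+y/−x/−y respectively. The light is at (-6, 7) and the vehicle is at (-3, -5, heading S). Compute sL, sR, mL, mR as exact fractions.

15/58 15/49 -15/116 15/98

left sensor world pos  = (0, -7); dL² = 232
right sensor world pos = (-6, -7); dR² = 196
sL = 60/232 = 15/58
sR = 60/196 = 15/49
mL = -1/2·sL + 0·sR = -15/116
mR = 0·sL + 1/2·sR = 15/98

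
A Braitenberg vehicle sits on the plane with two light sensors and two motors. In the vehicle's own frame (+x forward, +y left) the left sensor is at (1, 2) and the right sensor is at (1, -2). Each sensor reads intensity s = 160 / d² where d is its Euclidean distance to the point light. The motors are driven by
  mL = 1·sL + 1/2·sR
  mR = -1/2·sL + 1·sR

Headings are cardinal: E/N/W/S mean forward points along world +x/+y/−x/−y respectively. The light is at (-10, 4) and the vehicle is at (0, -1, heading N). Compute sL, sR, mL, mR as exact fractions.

2 1 5/2 0

left sensor world pos  = (-2, 0); dL² = 80
right sensor world pos = (2, 0); dR² = 160
sL = 160/80 = 2
sR = 160/160 = 1
mL = 1·sL + 1/2·sR = 5/2
mR = -1/2·sL + 1·sR = 0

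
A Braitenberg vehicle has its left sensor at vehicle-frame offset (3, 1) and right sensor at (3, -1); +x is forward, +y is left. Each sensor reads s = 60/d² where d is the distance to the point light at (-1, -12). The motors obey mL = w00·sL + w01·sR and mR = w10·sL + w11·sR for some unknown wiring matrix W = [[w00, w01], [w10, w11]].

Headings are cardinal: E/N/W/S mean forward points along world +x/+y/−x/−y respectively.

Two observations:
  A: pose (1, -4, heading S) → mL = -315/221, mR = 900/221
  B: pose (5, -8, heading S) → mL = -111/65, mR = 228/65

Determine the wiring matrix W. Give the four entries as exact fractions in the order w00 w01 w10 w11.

1/2 -1 1 1

obs A: pose=(1,-4,S) → sL=30/17, sR=30/13, mL=-315/221, mR=900/221
obs B: pose=(5,-8,S) → sL=6/5, sR=30/13, mL=-111/65, mR=228/65
sensor matrix S = [[30/17, 30/13], [6/5, 30/13]]; det S = 288/221
solve [mL_A; mL_B] = S·[w00; w01] and [mR_A; mR_B] = S·[w10; w11]:
  w00 = 1/2, w01 = -1, w10 = 1, w11 = 1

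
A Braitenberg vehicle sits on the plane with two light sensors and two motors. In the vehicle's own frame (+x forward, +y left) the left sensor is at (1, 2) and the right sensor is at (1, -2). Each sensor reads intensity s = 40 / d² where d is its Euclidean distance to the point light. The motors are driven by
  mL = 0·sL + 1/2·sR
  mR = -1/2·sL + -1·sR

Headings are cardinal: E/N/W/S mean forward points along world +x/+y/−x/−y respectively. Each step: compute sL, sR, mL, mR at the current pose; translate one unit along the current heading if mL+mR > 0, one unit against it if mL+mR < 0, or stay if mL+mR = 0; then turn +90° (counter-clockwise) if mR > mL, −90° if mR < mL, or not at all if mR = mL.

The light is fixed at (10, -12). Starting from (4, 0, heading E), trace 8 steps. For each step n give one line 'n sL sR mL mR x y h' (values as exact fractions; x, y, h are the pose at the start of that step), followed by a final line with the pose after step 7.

n=0: pose=(4,0,E); sL=40/221, sR=8/25; mL=4/25, mR=-2268/5525; mL+mR=-1384/5525 → advance -1; mR−mL=-3152/5525 → turn -1·90°
n=1: pose=(3,0,S); sL=20/73, sR=20/101; mL=10/101, mR=-2470/7373; mL+mR=-1740/7373 → advance -1; mR−mL=-3200/7373 → turn -1·90°
n=2: pose=(3,1,W); sL=8/37, sR=40/289; mL=20/289, mR=-2636/10693; mL+mR=-1896/10693 → advance -1; mR−mL=-3376/10693 → turn -1·90°
n=3: pose=(4,1,N); sL=2/13, sR=10/53; mL=5/53, mR=-183/689; mL+mR=-118/689 → advance -1; mR−mL=-248/689 → turn -1·90°
n=4: pose=(4,0,E); sL=40/221, sR=8/25; mL=4/25, mR=-2268/5525; mL+mR=-1384/5525 → advance -1; mR−mL=-3152/5525 → turn -1·90°
n=5: pose=(3,0,S); sL=20/73, sR=20/101; mL=10/101, mR=-2470/7373; mL+mR=-1740/7373 → advance -1; mR−mL=-3200/7373 → turn -1·90°
n=6: pose=(3,1,W); sL=8/37, sR=40/289; mL=20/289, mR=-2636/10693; mL+mR=-1896/10693 → advance -1; mR−mL=-3376/10693 → turn -1·90°
n=7: pose=(4,1,N); sL=2/13, sR=10/53; mL=5/53, mR=-183/689; mL+mR=-118/689 → advance -1; mR−mL=-248/689 → turn -1·90°

0 40/221 8/25 4/25 -2268/5525 4 0 E
1 20/73 20/101 10/101 -2470/7373 3 0 S
2 8/37 40/289 20/289 -2636/10693 3 1 W
3 2/13 10/53 5/53 -183/689 4 1 N
4 40/221 8/25 4/25 -2268/5525 4 0 E
5 20/73 20/101 10/101 -2470/7373 3 0 S
6 8/37 40/289 20/289 -2636/10693 3 1 W
7 2/13 10/53 5/53 -183/689 4 1 N
final 4 0 E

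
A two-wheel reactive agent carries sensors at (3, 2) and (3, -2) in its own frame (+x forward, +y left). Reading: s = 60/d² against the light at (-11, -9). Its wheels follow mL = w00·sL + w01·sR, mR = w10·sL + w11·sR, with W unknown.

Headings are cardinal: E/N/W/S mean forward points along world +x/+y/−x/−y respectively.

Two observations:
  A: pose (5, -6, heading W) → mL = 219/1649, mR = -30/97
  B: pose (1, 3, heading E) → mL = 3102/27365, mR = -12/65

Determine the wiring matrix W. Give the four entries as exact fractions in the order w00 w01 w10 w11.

obs A: pose=(5,-6,W) → sL=6/17, sR=30/97, mL=219/1649, mR=-30/97
obs B: pose=(1,3,E) → sL=60/421, sR=12/65, mL=3102/27365, mR=-12/65
sensor matrix S = [[6/17, 30/97], [60/421, 12/65]]; det S = 951264/45124885
solve [mL_A; mL_B] = S·[w00; w01] and [mR_A; mR_B] = S·[w10; w11]:
  w00 = -1/2, w01 = 1, w10 = 0, w11 = -1

-1/2 1 0 -1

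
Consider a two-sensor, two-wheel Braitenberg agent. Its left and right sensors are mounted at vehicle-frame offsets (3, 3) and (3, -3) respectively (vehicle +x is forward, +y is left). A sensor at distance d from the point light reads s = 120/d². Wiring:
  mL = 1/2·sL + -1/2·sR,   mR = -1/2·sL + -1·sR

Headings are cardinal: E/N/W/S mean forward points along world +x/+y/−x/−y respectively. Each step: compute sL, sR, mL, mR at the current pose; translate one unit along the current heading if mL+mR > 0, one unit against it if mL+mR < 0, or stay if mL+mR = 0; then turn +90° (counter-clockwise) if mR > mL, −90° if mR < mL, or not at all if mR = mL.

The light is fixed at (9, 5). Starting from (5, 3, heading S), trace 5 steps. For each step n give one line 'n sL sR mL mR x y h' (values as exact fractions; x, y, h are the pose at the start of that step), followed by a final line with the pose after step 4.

n=0: pose=(5,3,S); sL=60/13, sR=60/37; mL=720/481, mR=-1890/481; mL+mR=-90/37 → advance -1; mR−mL=-2610/481 → turn -1·90°
n=1: pose=(5,4,W); sL=24/13, sR=120/53; mL=-144/689, mR=-2196/689; mL+mR=-180/53 → advance -1; mR−mL=-2052/689 → turn -1·90°
n=2: pose=(6,4,N); sL=3, sR=30; mL=-27/2, mR=-63/2; mL+mR=-45 → advance -1; mR−mL=-18 → turn -1·90°
n=3: pose=(6,3,E); sL=120, sR=24/5; mL=288/5, mR=-324/5; mL+mR=-36/5 → advance -1; mR−mL=-612/5 → turn -1·90°
n=4: pose=(5,3,S); sL=60/13, sR=60/37; mL=720/481, mR=-1890/481; mL+mR=-90/37 → advance -1; mR−mL=-2610/481 → turn -1·90°

0 60/13 60/37 720/481 -1890/481 5 3 S
1 24/13 120/53 -144/689 -2196/689 5 4 W
2 3 30 -27/2 -63/2 6 4 N
3 120 24/5 288/5 -324/5 6 3 E
4 60/13 60/37 720/481 -1890/481 5 3 S
final 5 4 W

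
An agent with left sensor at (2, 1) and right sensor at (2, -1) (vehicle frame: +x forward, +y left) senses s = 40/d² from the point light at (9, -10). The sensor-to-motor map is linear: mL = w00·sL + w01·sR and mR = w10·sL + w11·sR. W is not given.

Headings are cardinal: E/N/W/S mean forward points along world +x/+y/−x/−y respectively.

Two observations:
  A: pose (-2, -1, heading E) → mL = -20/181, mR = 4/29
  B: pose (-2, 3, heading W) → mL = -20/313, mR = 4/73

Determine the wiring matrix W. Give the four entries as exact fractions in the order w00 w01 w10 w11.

obs A: pose=(-2,-1,E) → sL=40/181, sR=8/29, mL=-20/181, mR=4/29
obs B: pose=(-2,3,W) → sL=40/313, sR=8/73, mL=-20/313, mR=4/73
sensor matrix S = [[40/181, 8/29], [40/313, 8/73]]; det S = -1323520/119934401
solve [mL_A; mL_B] = S·[w00; w01] and [mR_A; mR_B] = S·[w10; w11]:
  w00 = -1/2, w01 = 0, w10 = 0, w11 = 1/2

-1/2 0 0 1/2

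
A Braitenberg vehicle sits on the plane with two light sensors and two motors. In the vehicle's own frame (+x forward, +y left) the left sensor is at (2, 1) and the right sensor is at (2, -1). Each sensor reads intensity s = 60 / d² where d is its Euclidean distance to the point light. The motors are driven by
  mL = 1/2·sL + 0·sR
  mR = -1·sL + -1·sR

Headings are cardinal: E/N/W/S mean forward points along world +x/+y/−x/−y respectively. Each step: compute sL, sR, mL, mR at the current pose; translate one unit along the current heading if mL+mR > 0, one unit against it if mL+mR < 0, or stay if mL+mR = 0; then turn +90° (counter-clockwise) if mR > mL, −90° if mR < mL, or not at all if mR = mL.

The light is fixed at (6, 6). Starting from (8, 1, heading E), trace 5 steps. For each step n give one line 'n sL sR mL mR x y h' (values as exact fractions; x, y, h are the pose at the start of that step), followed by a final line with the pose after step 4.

n=0: pose=(8,1,E); sL=15/8, sR=15/13; mL=15/16, mR=-315/104; mL+mR=-435/208 → advance -1; mR−mL=-825/208 → turn -1·90°
n=1: pose=(7,1,S); sL=60/53, sR=60/49; mL=30/53, mR=-6120/2597; mL+mR=-4650/2597 → advance -1; mR−mL=-7590/2597 → turn -1·90°
n=2: pose=(7,2,W); sL=30/13, sR=6; mL=15/13, mR=-108/13; mL+mR=-93/13 → advance -1; mR−mL=-123/13 → turn -1·90°
n=3: pose=(8,2,N); sL=12, sR=60/13; mL=6, mR=-216/13; mL+mR=-138/13 → advance -1; mR−mL=-294/13 → turn -1·90°
n=4: pose=(8,1,E); sL=15/8, sR=15/13; mL=15/16, mR=-315/104; mL+mR=-435/208 → advance -1; mR−mL=-825/208 → turn -1·90°

0 15/8 15/13 15/16 -315/104 8 1 E
1 60/53 60/49 30/53 -6120/2597 7 1 S
2 30/13 6 15/13 -108/13 7 2 W
3 12 60/13 6 -216/13 8 2 N
4 15/8 15/13 15/16 -315/104 8 1 E
final 7 1 S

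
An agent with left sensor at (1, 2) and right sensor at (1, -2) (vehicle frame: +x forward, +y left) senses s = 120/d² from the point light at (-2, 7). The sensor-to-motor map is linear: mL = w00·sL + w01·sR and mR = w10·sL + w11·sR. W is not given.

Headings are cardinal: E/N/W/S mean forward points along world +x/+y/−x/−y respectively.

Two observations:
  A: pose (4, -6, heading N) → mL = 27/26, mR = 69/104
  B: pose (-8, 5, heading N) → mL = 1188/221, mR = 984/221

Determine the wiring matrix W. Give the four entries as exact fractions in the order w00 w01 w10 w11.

1 1/2 1/2 1/2

obs A: pose=(4,-6,N) → sL=3/4, sR=15/26, mL=27/26, mR=69/104
obs B: pose=(-8,5,N) → sL=24/13, sR=120/17, mL=1188/221, mR=984/221
sensor matrix S = [[3/4, 15/26], [24/13, 120/17]]; det S = 12150/2873
solve [mL_A; mL_B] = S·[w00; w01] and [mR_A; mR_B] = S·[w10; w11]:
  w00 = 1, w01 = 1/2, w10 = 1/2, w11 = 1/2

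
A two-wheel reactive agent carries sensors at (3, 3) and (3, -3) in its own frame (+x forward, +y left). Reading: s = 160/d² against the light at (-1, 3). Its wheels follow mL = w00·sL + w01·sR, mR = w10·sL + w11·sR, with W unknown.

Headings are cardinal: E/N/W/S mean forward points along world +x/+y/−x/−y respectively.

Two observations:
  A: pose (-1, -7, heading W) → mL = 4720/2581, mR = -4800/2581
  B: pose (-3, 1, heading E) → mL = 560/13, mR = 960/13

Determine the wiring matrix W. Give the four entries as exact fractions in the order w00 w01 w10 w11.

1/2 1/2 1 -1

obs A: pose=(-1,-7,W) → sL=80/89, sR=80/29, mL=4720/2581, mR=-4800/2581
obs B: pose=(-3,1,E) → sL=80, sR=80/13, mL=560/13, mR=960/13
sensor matrix S = [[80/89, 80/29], [80, 80/13]]; det S = -7219200/33553
solve [mL_A; mL_B] = S·[w00; w01] and [mR_A; mR_B] = S·[w10; w11]:
  w00 = 1/2, w01 = 1/2, w10 = 1, w11 = -1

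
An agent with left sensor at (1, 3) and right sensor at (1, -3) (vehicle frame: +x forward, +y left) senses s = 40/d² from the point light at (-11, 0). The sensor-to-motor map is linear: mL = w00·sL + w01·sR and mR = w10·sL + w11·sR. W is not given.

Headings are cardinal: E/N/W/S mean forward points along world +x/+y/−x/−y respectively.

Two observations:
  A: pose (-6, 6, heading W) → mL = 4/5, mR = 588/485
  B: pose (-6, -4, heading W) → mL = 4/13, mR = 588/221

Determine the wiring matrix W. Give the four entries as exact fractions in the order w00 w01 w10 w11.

1/2 0 1/2 1

obs A: pose=(-6,6,W) → sL=8/5, sR=40/97, mL=4/5, mR=588/485
obs B: pose=(-6,-4,W) → sL=8/13, sR=40/17, mL=4/13, mR=588/221
sensor matrix S = [[8/5, 40/97], [8/13, 40/17]]; det S = 75264/21437
solve [mL_A; mL_B] = S·[w00; w01] and [mR_A; mR_B] = S·[w10; w11]:
  w00 = 1/2, w01 = 0, w10 = 1/2, w11 = 1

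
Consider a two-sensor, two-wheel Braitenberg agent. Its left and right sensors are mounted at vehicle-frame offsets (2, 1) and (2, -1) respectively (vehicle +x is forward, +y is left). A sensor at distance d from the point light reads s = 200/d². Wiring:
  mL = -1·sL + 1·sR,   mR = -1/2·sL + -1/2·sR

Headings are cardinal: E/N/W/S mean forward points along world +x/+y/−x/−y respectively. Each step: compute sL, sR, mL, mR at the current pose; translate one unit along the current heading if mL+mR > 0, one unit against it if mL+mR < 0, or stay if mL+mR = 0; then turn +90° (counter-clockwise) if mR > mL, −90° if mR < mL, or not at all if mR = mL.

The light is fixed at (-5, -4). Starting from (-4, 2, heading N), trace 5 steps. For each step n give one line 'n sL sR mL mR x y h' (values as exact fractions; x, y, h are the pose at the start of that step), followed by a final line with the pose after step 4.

n=0: pose=(-4,2,N); sL=25/8, sR=50/17; mL=-25/136, mR=-825/272; mL+mR=-875/272 → advance -1; mR−mL=-775/272 → turn -1·90°
n=1: pose=(-4,1,E); sL=40/9, sR=8; mL=32/9, mR=-56/9; mL+mR=-8/3 → advance -1; mR−mL=-88/9 → turn -1·90°
n=2: pose=(-5,1,S); sL=20, sR=20; mL=0, mR=-20; mL+mR=-20 → advance -1; mR−mL=-20 → turn -1·90°
n=3: pose=(-5,2,W); sL=200/29, sR=200/53; mL=-4800/1537, mR=-8200/1537; mL+mR=-13000/1537 → advance -1; mR−mL=-3400/1537 → turn -1·90°
n=4: pose=(-4,2,N); sL=25/8, sR=50/17; mL=-25/136, mR=-825/272; mL+mR=-875/272 → advance -1; mR−mL=-775/272 → turn -1·90°

0 25/8 50/17 -25/136 -825/272 -4 2 N
1 40/9 8 32/9 -56/9 -4 1 E
2 20 20 0 -20 -5 1 S
3 200/29 200/53 -4800/1537 -8200/1537 -5 2 W
4 25/8 50/17 -25/136 -825/272 -4 2 N
final -4 1 E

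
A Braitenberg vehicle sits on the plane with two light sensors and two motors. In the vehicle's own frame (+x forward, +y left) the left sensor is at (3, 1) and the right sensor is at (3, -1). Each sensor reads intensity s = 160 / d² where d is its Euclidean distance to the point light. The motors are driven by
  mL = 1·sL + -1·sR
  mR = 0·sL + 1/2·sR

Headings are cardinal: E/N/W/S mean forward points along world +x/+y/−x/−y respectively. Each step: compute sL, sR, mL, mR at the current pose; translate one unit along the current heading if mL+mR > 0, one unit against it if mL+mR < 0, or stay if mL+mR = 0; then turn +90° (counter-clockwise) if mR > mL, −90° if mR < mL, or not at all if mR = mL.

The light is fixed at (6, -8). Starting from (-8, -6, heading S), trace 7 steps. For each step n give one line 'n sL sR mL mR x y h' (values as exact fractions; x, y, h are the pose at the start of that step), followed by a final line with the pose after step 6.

0 16/17 80/113 448/1921 40/113 -8 -6 S
1 32/25 160/121 -128/3025 80/121 -8 -7 E
2 40/53 1 -13/53 1/2 -7 -7 N
3 160/257 32/53 256/13621 16/53 -7 -6 W
4 16/17 80/113 448/1921 40/113 -8 -6 S
5 32/25 160/121 -128/3025 80/121 -8 -7 E
6 40/53 1 -13/53 1/2 -7 -7 N
final -7 -6 W

n=0: pose=(-8,-6,S); sL=16/17, sR=80/113; mL=448/1921, mR=40/113; mL+mR=1128/1921 → advance +1; mR−mL=232/1921 → turn +1·90°
n=1: pose=(-8,-7,E); sL=32/25, sR=160/121; mL=-128/3025, mR=80/121; mL+mR=1872/3025 → advance +1; mR−mL=2128/3025 → turn +1·90°
n=2: pose=(-7,-7,N); sL=40/53, sR=1; mL=-13/53, mR=1/2; mL+mR=27/106 → advance +1; mR−mL=79/106 → turn +1·90°
n=3: pose=(-7,-6,W); sL=160/257, sR=32/53; mL=256/13621, mR=16/53; mL+mR=4368/13621 → advance +1; mR−mL=3856/13621 → turn +1·90°
n=4: pose=(-8,-6,S); sL=16/17, sR=80/113; mL=448/1921, mR=40/113; mL+mR=1128/1921 → advance +1; mR−mL=232/1921 → turn +1·90°
n=5: pose=(-8,-7,E); sL=32/25, sR=160/121; mL=-128/3025, mR=80/121; mL+mR=1872/3025 → advance +1; mR−mL=2128/3025 → turn +1·90°
n=6: pose=(-7,-7,N); sL=40/53, sR=1; mL=-13/53, mR=1/2; mL+mR=27/106 → advance +1; mR−mL=79/106 → turn +1·90°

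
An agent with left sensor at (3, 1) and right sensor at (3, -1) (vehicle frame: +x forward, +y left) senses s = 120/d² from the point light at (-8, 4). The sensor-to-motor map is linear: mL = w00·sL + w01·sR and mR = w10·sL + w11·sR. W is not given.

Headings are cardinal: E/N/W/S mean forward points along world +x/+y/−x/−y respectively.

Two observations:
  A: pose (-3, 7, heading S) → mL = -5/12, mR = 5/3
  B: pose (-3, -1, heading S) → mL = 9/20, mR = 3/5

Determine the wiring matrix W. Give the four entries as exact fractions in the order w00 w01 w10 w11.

1 -1/2 1/2 0

obs A: pose=(-3,7,S) → sL=10/3, sR=15/2, mL=-5/12, mR=5/3
obs B: pose=(-3,-1,S) → sL=6/5, sR=3/2, mL=9/20, mR=3/5
sensor matrix S = [[10/3, 15/2], [6/5, 3/2]]; det S = -4
solve [mL_A; mL_B] = S·[w00; w01] and [mR_A; mR_B] = S·[w10; w11]:
  w00 = 1, w01 = -1/2, w10 = 1/2, w11 = 0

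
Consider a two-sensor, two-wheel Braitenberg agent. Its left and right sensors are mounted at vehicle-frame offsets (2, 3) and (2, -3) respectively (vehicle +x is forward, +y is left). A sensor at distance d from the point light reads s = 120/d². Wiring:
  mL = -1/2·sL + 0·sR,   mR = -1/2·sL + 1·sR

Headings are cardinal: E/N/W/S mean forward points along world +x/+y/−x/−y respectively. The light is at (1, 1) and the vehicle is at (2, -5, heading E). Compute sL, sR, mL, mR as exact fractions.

left sensor world pos  = (4, -2); dL² = 18
right sensor world pos = (4, -8); dR² = 90
sL = 120/18 = 20/3
sR = 120/90 = 4/3
mL = -1/2·sL + 0·sR = -10/3
mR = -1/2·sL + 1·sR = -2

20/3 4/3 -10/3 -2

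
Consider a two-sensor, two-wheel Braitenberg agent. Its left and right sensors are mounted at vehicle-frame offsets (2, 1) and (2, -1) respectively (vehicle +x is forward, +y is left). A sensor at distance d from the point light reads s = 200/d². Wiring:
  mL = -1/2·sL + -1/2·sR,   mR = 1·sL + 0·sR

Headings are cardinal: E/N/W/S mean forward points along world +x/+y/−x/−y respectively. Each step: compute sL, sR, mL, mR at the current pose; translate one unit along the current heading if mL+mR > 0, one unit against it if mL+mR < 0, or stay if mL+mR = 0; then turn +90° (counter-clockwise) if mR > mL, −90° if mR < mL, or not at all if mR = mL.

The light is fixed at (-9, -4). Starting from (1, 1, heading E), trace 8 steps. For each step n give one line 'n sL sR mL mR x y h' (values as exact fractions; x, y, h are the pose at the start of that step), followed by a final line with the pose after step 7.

n=0: pose=(1,1,E); sL=10/9, sR=5/4; mL=-85/72, mR=10/9; mL+mR=-5/72 → advance -1; mR−mL=55/24 → turn +1·90°
n=1: pose=(0,1,N); sL=200/113, sR=200/149; mL=-26200/16837, mR=200/113; mL+mR=3600/16837 → advance +1; mR−mL=56000/16837 → turn +1·90°
n=2: pose=(0,2,W); sL=100/37, sR=100/49; mL=-4300/1813, mR=100/37; mL+mR=600/1813 → advance +1; mR−mL=9200/1813 → turn +1·90°
n=3: pose=(-1,2,S); sL=200/97, sR=40/13; mL=-3240/1261, mR=200/97; mL+mR=-640/1261 → advance -1; mR−mL=5840/1261 → turn +1·90°
n=4: pose=(-1,3,E); sL=50/41, sR=25/17; mL=-1875/1394, mR=50/41; mL+mR=-175/1394 → advance -1; mR−mL=3575/1394 → turn +1·90°
n=5: pose=(-2,3,N); sL=200/117, sR=40/29; mL=-5240/3393, mR=200/117; mL+mR=560/3393 → advance +1; mR−mL=3680/1131 → turn +1·90°
n=6: pose=(-2,4,W); sL=100/37, sR=100/53; mL=-4500/1961, mR=100/37; mL+mR=800/1961 → advance +1; mR−mL=9800/1961 → turn +1·90°
n=7: pose=(-3,4,S); sL=40/17, sR=200/61; mL=-2920/1037, mR=40/17; mL+mR=-480/1037 → advance -1; mR−mL=5360/1037 → turn +1·90°

0 10/9 5/4 -85/72 10/9 1 1 E
1 200/113 200/149 -26200/16837 200/113 0 1 N
2 100/37 100/49 -4300/1813 100/37 0 2 W
3 200/97 40/13 -3240/1261 200/97 -1 2 S
4 50/41 25/17 -1875/1394 50/41 -1 3 E
5 200/117 40/29 -5240/3393 200/117 -2 3 N
6 100/37 100/53 -4500/1961 100/37 -2 4 W
7 40/17 200/61 -2920/1037 40/17 -3 4 S
final -3 5 E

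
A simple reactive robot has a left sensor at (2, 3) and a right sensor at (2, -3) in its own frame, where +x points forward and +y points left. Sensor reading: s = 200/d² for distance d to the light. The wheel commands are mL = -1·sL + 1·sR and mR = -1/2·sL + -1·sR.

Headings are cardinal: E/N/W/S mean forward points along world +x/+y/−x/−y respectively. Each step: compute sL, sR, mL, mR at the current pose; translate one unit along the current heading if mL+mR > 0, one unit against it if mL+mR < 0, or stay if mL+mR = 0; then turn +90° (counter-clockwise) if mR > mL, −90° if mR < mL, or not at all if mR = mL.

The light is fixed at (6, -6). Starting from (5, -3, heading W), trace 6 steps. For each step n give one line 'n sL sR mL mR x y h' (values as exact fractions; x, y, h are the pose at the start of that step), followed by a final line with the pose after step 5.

n=0: pose=(5,-3,W); sL=200/9, sR=40/9; mL=-160/9, mR=-140/9; mL+mR=-100/3 → advance -1; mR−mL=20/9 → turn +1·90°
n=1: pose=(6,-3,S); sL=20, sR=20; mL=0, mR=-30; mL+mR=-30 → advance -1; mR−mL=-30 → turn -1·90°
n=2: pose=(6,-2,W); sL=40, sR=200/53; mL=-1920/53, mR=-1260/53; mL+mR=-60 → advance -1; mR−mL=660/53 → turn +1·90°
n=3: pose=(7,-2,S); sL=10, sR=25; mL=15, mR=-30; mL+mR=-15 → advance -1; mR−mL=-45 → turn -1·90°
n=4: pose=(7,-1,W); sL=40, sR=40/13; mL=-480/13, mR=-300/13; mL+mR=-60 → advance -1; mR−mL=180/13 → turn +1·90°
n=5: pose=(8,-1,S); sL=100/17, sR=20; mL=240/17, mR=-390/17; mL+mR=-150/17 → advance -1; mR−mL=-630/17 → turn -1·90°

0 200/9 40/9 -160/9 -140/9 5 -3 W
1 20 20 0 -30 6 -3 S
2 40 200/53 -1920/53 -1260/53 6 -2 W
3 10 25 15 -30 7 -2 S
4 40 40/13 -480/13 -300/13 7 -1 W
5 100/17 20 240/17 -390/17 8 -1 S
final 8 0 W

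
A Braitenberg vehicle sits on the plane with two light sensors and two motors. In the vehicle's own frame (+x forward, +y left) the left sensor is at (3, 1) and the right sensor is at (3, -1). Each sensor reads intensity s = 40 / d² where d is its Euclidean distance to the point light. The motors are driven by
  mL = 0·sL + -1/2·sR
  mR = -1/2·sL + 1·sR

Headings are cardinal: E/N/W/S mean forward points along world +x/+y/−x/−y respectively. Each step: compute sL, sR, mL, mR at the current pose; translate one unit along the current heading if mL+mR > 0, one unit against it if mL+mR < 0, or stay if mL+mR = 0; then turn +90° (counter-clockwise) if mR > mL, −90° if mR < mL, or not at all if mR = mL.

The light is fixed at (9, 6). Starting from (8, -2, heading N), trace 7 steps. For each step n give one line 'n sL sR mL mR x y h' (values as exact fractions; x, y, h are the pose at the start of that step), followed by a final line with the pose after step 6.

n=0: pose=(8,-2,N); sL=40/29, sR=8/5; mL=-4/5, mR=132/145; mL+mR=16/145 → advance +1; mR−mL=248/145 → turn +1·90°
n=1: pose=(8,-1,W); sL=1/2, sR=10/13; mL=-5/13, mR=27/52; mL+mR=7/52 → advance +1; mR−mL=47/52 → turn +1·90°
n=2: pose=(7,-1,S); sL=40/101, sR=40/109; mL=-20/109, mR=1860/11009; mL+mR=-160/11009 → advance -1; mR−mL=3880/11009 → turn +1·90°
n=3: pose=(7,0,E); sL=20/13, sR=4/5; mL=-2/5, mR=2/65; mL+mR=-24/65 → advance -1; mR−mL=28/65 → turn +1·90°
n=4: pose=(6,0,N); sL=8/5, sR=40/13; mL=-20/13, mR=148/65; mL+mR=48/65 → advance +1; mR−mL=248/65 → turn +1·90°
n=5: pose=(6,1,W); sL=5/9, sR=10/13; mL=-5/13, mR=115/234; mL+mR=25/234 → advance +1; mR−mL=205/234 → turn +1·90°
n=6: pose=(5,1,S); sL=40/73, sR=40/89; mL=-20/89, mR=1140/6497; mL+mR=-320/6497 → advance -1; mR−mL=2600/6497 → turn +1·90°

0 40/29 8/5 -4/5 132/145 8 -2 N
1 1/2 10/13 -5/13 27/52 8 -1 W
2 40/101 40/109 -20/109 1860/11009 7 -1 S
3 20/13 4/5 -2/5 2/65 7 0 E
4 8/5 40/13 -20/13 148/65 6 0 N
5 5/9 10/13 -5/13 115/234 6 1 W
6 40/73 40/89 -20/89 1140/6497 5 1 S
final 5 2 E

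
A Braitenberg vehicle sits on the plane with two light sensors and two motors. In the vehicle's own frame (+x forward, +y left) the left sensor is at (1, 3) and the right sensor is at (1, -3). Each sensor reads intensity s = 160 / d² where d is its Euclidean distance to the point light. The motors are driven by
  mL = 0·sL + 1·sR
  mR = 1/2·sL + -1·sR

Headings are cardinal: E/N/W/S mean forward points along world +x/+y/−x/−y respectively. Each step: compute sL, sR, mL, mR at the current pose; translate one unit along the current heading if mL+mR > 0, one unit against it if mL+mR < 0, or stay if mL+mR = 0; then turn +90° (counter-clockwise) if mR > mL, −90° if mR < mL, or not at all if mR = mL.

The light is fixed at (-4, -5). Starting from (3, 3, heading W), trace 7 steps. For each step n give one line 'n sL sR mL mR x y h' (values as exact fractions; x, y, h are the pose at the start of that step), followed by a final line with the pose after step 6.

0 160/61 160/157 160/157 2800/9577 3 3 W
1 16/9 80/81 80/81 -8/81 2 3 N
2 160/193 32/17 32/17 -4816/3281 2 4 E
3 40/41 2 2 -62/41 3 4 S
4 160/61 160/157 160/157 2800/9577 3 3 W
5 16/9 80/81 80/81 -8/81 2 3 N
6 160/193 32/17 32/17 -4816/3281 2 4 E
final 3 4 S

n=0: pose=(3,3,W); sL=160/61, sR=160/157; mL=160/157, mR=2800/9577; mL+mR=80/61 → advance +1; mR−mL=-6960/9577 → turn -1·90°
n=1: pose=(2,3,N); sL=16/9, sR=80/81; mL=80/81, mR=-8/81; mL+mR=8/9 → advance +1; mR−mL=-88/81 → turn -1·90°
n=2: pose=(2,4,E); sL=160/193, sR=32/17; mL=32/17, mR=-4816/3281; mL+mR=80/193 → advance +1; mR−mL=-10992/3281 → turn -1·90°
n=3: pose=(3,4,S); sL=40/41, sR=2; mL=2, mR=-62/41; mL+mR=20/41 → advance +1; mR−mL=-144/41 → turn -1·90°
n=4: pose=(3,3,W); sL=160/61, sR=160/157; mL=160/157, mR=2800/9577; mL+mR=80/61 → advance +1; mR−mL=-6960/9577 → turn -1·90°
n=5: pose=(2,3,N); sL=16/9, sR=80/81; mL=80/81, mR=-8/81; mL+mR=8/9 → advance +1; mR−mL=-88/81 → turn -1·90°
n=6: pose=(2,4,E); sL=160/193, sR=32/17; mL=32/17, mR=-4816/3281; mL+mR=80/193 → advance +1; mR−mL=-10992/3281 → turn -1·90°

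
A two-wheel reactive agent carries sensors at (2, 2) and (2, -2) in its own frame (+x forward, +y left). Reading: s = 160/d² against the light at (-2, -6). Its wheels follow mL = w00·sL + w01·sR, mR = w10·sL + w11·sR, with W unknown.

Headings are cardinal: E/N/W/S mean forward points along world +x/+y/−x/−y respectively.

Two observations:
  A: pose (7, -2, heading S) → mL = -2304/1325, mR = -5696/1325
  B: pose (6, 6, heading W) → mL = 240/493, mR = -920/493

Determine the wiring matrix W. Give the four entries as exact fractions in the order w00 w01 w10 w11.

1 -1 -1 -1

obs A: pose=(7,-2,S) → sL=32/25, sR=160/53, mL=-2304/1325, mR=-5696/1325
obs B: pose=(6,6,W) → sL=20/17, sR=20/29, mL=240/493, mR=-920/493
sensor matrix S = [[32/25, 160/53], [20/17, 20/29]]; det S = -348672/130645
solve [mL_A; mL_B] = S·[w00; w01] and [mR_A; mR_B] = S·[w10; w11]:
  w00 = 1, w01 = -1, w10 = -1, w11 = -1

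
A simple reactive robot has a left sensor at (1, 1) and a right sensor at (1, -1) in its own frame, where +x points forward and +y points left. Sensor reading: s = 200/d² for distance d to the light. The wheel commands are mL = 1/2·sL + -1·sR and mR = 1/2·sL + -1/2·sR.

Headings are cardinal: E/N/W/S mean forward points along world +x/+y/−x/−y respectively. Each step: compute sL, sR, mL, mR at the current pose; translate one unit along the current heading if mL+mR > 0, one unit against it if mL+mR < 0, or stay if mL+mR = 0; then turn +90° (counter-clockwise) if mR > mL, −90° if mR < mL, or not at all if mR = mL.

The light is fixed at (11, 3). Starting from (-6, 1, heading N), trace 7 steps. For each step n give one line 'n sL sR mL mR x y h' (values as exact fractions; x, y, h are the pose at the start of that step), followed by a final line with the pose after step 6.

n=0: pose=(-6,1,N); sL=8/13, sR=200/257; mL=-1572/3341, mR=-272/3341; mL+mR=-1844/3341 → advance -1; mR−mL=100/257 → turn +1·90°
n=1: pose=(-6,0,W); sL=10/17, sR=25/41; mL=-220/697, mR=-15/1394; mL+mR=-455/1394 → advance -1; mR−mL=25/82 → turn +1·90°
n=2: pose=(-5,0,S); sL=200/241, sR=40/61; mL=-3540/14701, mR=1280/14701; mL+mR=-2260/14701 → advance -1; mR−mL=20/61 → turn +1·90°
n=3: pose=(-5,1,E); sL=100/113, sR=100/117; mL=-5450/13221, mR=200/13221; mL+mR=-1750/4407 → advance -1; mR−mL=50/117 → turn +1·90°
n=4: pose=(-6,1,N); sL=8/13, sR=200/257; mL=-1572/3341, mR=-272/3341; mL+mR=-1844/3341 → advance -1; mR−mL=100/257 → turn +1·90°
n=5: pose=(-6,0,W); sL=10/17, sR=25/41; mL=-220/697, mR=-15/1394; mL+mR=-455/1394 → advance -1; mR−mL=25/82 → turn +1·90°
n=6: pose=(-5,0,S); sL=200/241, sR=40/61; mL=-3540/14701, mR=1280/14701; mL+mR=-2260/14701 → advance -1; mR−mL=20/61 → turn +1·90°

0 8/13 200/257 -1572/3341 -272/3341 -6 1 N
1 10/17 25/41 -220/697 -15/1394 -6 0 W
2 200/241 40/61 -3540/14701 1280/14701 -5 0 S
3 100/113 100/117 -5450/13221 200/13221 -5 1 E
4 8/13 200/257 -1572/3341 -272/3341 -6 1 N
5 10/17 25/41 -220/697 -15/1394 -6 0 W
6 200/241 40/61 -3540/14701 1280/14701 -5 0 S
final -5 1 E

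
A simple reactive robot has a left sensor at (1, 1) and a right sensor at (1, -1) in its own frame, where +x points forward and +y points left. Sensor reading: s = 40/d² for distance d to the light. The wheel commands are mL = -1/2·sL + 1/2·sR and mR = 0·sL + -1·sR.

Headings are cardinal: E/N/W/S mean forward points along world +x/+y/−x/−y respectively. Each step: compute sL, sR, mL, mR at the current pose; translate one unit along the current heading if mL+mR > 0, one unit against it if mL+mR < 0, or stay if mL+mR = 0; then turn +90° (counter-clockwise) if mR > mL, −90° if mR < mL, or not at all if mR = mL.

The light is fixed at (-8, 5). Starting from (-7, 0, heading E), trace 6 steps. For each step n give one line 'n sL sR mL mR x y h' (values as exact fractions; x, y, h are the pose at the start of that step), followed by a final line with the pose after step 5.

n=0: pose=(-7,0,E); sL=2, sR=1; mL=-1/2, mR=-1; mL+mR=-3/2 → advance -1; mR−mL=-1/2 → turn -1·90°
n=1: pose=(-8,0,S); sL=40/37, sR=40/37; mL=0, mR=-40/37; mL+mR=-40/37 → advance -1; mR−mL=-40/37 → turn -1·90°
n=2: pose=(-8,1,W); sL=20/13, sR=4; mL=16/13, mR=-4; mL+mR=-36/13 → advance -1; mR−mL=-68/13 → turn -1·90°
n=3: pose=(-7,1,N); sL=40/9, sR=40/13; mL=-80/117, mR=-40/13; mL+mR=-440/117 → advance -1; mR−mL=-280/117 → turn -1·90°
n=4: pose=(-7,0,E); sL=2, sR=1; mL=-1/2, mR=-1; mL+mR=-3/2 → advance -1; mR−mL=-1/2 → turn -1·90°
n=5: pose=(-8,0,S); sL=40/37, sR=40/37; mL=0, mR=-40/37; mL+mR=-40/37 → advance -1; mR−mL=-40/37 → turn -1·90°

0 2 1 -1/2 -1 -7 0 E
1 40/37 40/37 0 -40/37 -8 0 S
2 20/13 4 16/13 -4 -8 1 W
3 40/9 40/13 -80/117 -40/13 -7 1 N
4 2 1 -1/2 -1 -7 0 E
5 40/37 40/37 0 -40/37 -8 0 S
final -8 1 W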